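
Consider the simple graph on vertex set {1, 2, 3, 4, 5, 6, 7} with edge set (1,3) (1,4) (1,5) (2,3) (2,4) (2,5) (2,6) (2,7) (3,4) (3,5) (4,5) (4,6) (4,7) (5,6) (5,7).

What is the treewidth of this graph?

A width-3 tree decomposition is:
Bags: B1 = {2, 3, 4, 5}  B2 = {2, 4, 5, 7}  B3 = {1, 3, 4, 5}  B4 = {2, 4, 5, 6}
Tree: B1–B2, B1–B3, B2–B4
Each bag holds 4 vertices, so the decomposition has width 3, which upper-bounds the treewidth. Conversely, {1, 3, 4, 5} is a clique of size 4, and the vertices of any clique must share a bag in every tree decomposition; so some bag has ≥ 4 vertices and tw(G) ≥ 3. The upper and lower bounds meet at 3, so that is the treewidth.

3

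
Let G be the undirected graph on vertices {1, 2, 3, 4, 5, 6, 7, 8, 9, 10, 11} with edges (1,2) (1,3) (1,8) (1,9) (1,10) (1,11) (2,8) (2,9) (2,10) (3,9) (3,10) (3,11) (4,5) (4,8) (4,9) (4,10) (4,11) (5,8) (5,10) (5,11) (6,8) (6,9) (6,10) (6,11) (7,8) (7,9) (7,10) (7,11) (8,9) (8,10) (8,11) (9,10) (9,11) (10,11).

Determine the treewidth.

A width-4 tree decomposition is:
Bags: B1 = {7, 8, 9, 10, 11}  B2 = {1, 8, 9, 10, 11}  B3 = {1, 2, 8, 9, 10}  B4 = {1, 3, 9, 10, 11}  B5 = {4, 8, 9, 10, 11}  B6 = {6, 8, 9, 10, 11}  B7 = {4, 5, 8, 10, 11}
Tree: B1–B2, B2–B3, B2–B4, B2–B5, B1–B6, B5–B7
The largest bag has 5 vertices, giving width 4; this decomposition certifies tw(G) ≤ 4. For the lower bound, the 5 vertices {1, 2, 8, 9, 10} are pairwise adjacent, and any tree decomposition puts a clique entirely inside one bag — forcing width ≥ 4. Hence tw(G) = 4 exactly.

4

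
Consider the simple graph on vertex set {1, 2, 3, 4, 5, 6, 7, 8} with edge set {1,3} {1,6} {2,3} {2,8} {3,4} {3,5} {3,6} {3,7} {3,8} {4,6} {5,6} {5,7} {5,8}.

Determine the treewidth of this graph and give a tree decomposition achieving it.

Every bag has size at most 3, so the width is 3 − 1 = 2 and tw(G) ≤ 2. Conversely, {1, 3, 6} is a clique of size 3, and the vertices of any clique must share a bag in every tree decomposition; so some bag has ≥ 3 vertices and tw(G) ≥ 2. Hence tw(G) = 2 exactly.

Treewidth 2.
One optimal decomposition is:
Bags: B1 = {3, 5, 8}  B2 = {3, 5, 7}  B3 = {2, 3, 8}  B4 = {3, 5, 6}  B5 = {1, 3, 6}  B6 = {3, 4, 6}
Tree: B1–B2, B1–B3, B1–B4, B4–B5, B4–B6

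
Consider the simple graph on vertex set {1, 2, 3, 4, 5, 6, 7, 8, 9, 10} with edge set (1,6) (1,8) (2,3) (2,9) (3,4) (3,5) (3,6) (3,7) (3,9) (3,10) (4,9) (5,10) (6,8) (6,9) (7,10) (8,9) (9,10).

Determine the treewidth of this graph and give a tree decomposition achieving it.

Treewidth 2.
One such decomposition:
Bags: B1 = {3, 9, 10}  B2 = {3, 5, 10}  B3 = {3, 6, 9}  B4 = {6, 8, 9}  B5 = {1, 6, 8}  B6 = {2, 3, 9}  B7 = {3, 7, 10}  B8 = {3, 4, 9}
Tree: B1–B2, B1–B3, B3–B4, B4–B5, B3–B6, B1–B7, B6–B8

The largest bag has 3 vertices, giving width 2; this decomposition certifies tw(G) ≤ 2. Conversely, {6, 8, 9} is a clique of size 3, and the vertices of any clique must share a bag in every tree decomposition; so some bag has ≥ 3 vertices and tw(G) ≥ 2. Hence tw(G) = 2 exactly.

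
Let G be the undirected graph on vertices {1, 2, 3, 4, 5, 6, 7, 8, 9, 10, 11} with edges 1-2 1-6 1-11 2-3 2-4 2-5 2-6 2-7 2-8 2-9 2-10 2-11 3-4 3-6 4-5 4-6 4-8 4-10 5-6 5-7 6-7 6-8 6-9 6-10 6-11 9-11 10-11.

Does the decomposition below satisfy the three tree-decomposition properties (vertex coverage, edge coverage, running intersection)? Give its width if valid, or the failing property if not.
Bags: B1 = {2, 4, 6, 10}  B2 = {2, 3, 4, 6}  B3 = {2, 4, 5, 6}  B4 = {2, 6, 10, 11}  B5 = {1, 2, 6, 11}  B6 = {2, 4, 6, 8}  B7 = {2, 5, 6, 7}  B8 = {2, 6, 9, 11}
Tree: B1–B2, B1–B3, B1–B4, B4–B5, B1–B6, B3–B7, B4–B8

Yes; width 3.

Checking the three conditions: (i) the bags cover all of {1, 2, 3, 4, 5, 6, 7, 8, 9, 10, 11}; (ii) for each edge, some bag contains both endpoints; (iii) the bags containing any fixed vertex form a subtree. All hold, so the decomposition is valid with width 4 − 1 = 3.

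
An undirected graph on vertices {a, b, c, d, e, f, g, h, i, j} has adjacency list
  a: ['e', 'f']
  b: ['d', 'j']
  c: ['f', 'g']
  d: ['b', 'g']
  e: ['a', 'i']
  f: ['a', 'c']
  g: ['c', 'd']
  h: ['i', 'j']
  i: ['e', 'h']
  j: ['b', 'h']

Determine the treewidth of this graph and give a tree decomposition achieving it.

Treewidth 2.
One such decomposition:
Bags: B1 = {b, d, j}  B2 = {d, g, j}  B3 = {c, g, j}  B4 = {c, f, j}  B5 = {a, f, j}  B6 = {a, e, j}  B7 = {e, i, j}  B8 = {h, i, j}
Tree: B1–B2, B2–B3, B3–B4, B4–B5, B5–B6, B6–B7, B7–B8

Each bag holds 3 vertices, so the decomposition has width 2, which upper-bounds the treewidth. Since j–b–d–g–c–f–a–e–i–h–j is a cycle in G, G is not acyclic. Forests are exactly the graphs of treewidth ≤ 1, so tw(G) ≥ 2. Therefore the treewidth is 2.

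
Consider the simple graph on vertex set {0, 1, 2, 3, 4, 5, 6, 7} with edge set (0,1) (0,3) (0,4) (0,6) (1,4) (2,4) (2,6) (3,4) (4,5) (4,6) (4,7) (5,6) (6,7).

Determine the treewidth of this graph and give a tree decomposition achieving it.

Every bag has size at most 3, so the width is 3 − 1 = 2 and tw(G) ≤ 2. Conversely, {0, 1, 4} is a clique of size 3, and the vertices of any clique must share a bag in every tree decomposition; so some bag has ≥ 3 vertices and tw(G) ≥ 2. Therefore the treewidth is 2.

Treewidth 2.
One such decomposition:
Bags: B1 = {0, 4, 6}  B2 = {0, 1, 4}  B3 = {0, 3, 4}  B4 = {4, 5, 6}  B5 = {2, 4, 6}  B6 = {4, 6, 7}
Tree: B1–B2, B1–B3, B1–B4, B1–B5, B4–B6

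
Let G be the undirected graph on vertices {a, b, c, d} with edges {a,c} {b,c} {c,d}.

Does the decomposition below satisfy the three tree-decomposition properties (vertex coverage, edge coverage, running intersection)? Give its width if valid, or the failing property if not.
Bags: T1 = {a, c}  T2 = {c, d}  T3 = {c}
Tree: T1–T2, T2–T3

A tree decomposition must satisfy three properties: every vertex lies in some bag; for every edge, both endpoints lie together in some bag; and for every vertex, the bags containing it form a connected subtree. Here vertex b appears in no bag, so the decomposition is invalid.

No — vertex b appears in no bag.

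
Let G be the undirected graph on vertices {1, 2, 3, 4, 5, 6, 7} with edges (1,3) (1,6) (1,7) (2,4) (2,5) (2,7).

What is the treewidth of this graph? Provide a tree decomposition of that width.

Treewidth 1.
Bags: B1 = {2, 7}  B2 = {2, 4}  B3 = {1, 7}  B4 = {1, 6}  B5 = {1, 3}  B6 = {2, 5}
Tree: B1–B2, B1–B3, B3–B4, B3–B5, B2–B6

Each bag holds 2 vertices, so the decomposition has width 1, which upper-bounds the treewidth. Since G has at least one edge (e.g. 2–7), it is not an edgeless graph, so tw(G) ≥ 1. Therefore the treewidth is 1.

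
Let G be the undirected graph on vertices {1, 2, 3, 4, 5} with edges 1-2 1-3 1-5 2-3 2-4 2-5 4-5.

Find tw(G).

A width-2 tree decomposition is:
Bags: B1 = {1, 2, 3}  B2 = {1, 2, 5}  B3 = {2, 4, 5}
Tree: B1–B2, B2–B3
Every bag has size at most 3, so the width is 3 − 1 = 2 and tw(G) ≤ 2. For the lower bound, the 3 vertices {1, 2, 3} are pairwise adjacent, and any tree decomposition puts a clique entirely inside one bag — forcing width ≥ 2. Hence tw(G) = 2 exactly.

2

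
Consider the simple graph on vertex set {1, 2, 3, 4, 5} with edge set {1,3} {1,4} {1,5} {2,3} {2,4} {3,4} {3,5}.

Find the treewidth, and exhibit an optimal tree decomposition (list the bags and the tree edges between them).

Each bag holds 3 vertices, so the decomposition has width 2, which upper-bounds the treewidth. On the other hand G contains the 3-clique {1, 3, 4}. A clique must lie in a single bag of any decomposition, so no decomposition can have width below 2. Hence tw(G) = 2 exactly.

Treewidth 2.
One optimal decomposition is:
Bags: B1 = {1, 3, 4}  B2 = {2, 3, 4}  B3 = {1, 3, 5}
Tree: B1–B2, B1–B3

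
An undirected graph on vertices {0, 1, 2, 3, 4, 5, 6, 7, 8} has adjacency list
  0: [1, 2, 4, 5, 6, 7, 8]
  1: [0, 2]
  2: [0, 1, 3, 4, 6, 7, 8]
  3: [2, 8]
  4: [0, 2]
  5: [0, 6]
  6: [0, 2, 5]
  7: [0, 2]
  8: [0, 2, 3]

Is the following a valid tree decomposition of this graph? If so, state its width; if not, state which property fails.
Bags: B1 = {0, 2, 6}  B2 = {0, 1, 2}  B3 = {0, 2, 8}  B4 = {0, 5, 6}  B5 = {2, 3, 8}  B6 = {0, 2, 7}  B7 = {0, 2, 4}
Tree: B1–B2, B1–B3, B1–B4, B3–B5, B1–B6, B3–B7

Yes; width 2.

Every vertex of G appears in some bag (union = {0, 1, 2, 3, 4, 5, 6, 7, 8}); every edge is covered by a bag; and for each vertex v the set of bags containing v is connected in the bag tree. The decomposition is therefore valid. The largest bag has 3 vertices, so the width is 2.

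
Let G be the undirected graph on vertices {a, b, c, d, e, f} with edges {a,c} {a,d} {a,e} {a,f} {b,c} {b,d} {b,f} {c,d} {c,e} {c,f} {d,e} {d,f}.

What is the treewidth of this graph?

3

A width-3 tree decomposition is:
Bags: B1 = {a, c, d, f}  B2 = {b, c, d, f}  B3 = {a, c, d, e}
Tree: B1–B2, B1–B3
Each bag holds 4 vertices, so the decomposition has width 3, which upper-bounds the treewidth. Conversely, {a, c, d, e} is a clique of size 4, and the vertices of any clique must share a bag in every tree decomposition; so some bag has ≥ 4 vertices and tw(G) ≥ 3. The upper and lower bounds meet at 3, so that is the treewidth.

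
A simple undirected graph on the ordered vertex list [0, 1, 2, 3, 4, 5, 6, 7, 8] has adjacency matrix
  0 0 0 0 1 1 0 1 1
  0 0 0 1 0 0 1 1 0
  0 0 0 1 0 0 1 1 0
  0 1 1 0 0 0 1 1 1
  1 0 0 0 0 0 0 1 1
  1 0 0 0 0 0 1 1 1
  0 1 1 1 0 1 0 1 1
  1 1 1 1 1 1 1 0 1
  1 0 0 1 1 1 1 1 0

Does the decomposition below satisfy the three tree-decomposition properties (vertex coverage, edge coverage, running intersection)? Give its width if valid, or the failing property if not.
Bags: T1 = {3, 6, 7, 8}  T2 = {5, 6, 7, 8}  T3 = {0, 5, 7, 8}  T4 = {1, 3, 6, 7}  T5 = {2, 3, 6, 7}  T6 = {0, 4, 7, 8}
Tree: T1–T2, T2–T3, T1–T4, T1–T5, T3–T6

Yes; width 3.

Checking the three conditions: (i) the bags cover all of {0, 1, 2, 3, 4, 5, 6, 7, 8}; (ii) for each edge, some bag contains both endpoints; (iii) the bags containing any fixed vertex form a subtree. All hold, so the decomposition is valid with width 4 − 1 = 3.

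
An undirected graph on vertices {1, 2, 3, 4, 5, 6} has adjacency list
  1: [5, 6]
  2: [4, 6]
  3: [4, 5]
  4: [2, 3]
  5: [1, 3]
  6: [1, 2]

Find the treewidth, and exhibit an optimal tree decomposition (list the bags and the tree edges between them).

Every bag has size at most 3, so the width is 3 − 1 = 2 and tw(G) ≤ 2. Since 6–2–4–3–5–1–6 is a cycle in G, G is not acyclic. Forests are exactly the graphs of treewidth ≤ 1, so tw(G) ≥ 2. Combining the bounds, tw(G) = 2.

Treewidth 2.
Bags: B1 = {2, 4, 6}  B2 = {3, 4, 6}  B3 = {3, 5, 6}  B4 = {1, 5, 6}
Tree: B1–B2, B2–B3, B3–B4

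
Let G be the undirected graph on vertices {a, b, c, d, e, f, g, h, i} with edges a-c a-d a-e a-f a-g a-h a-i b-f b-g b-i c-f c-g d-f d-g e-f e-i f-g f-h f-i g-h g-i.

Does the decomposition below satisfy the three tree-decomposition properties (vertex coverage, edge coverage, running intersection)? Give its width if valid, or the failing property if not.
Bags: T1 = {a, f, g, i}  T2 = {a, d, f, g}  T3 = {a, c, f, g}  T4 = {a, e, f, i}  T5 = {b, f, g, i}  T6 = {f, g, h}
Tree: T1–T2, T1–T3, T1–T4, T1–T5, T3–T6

A tree decomposition must satisfy three properties: every vertex lies in some bag; for every edge, both endpoints lie together in some bag; and for every vertex, the bags containing it form a connected subtree. Here edge (a,h) lies in no bag, so the decomposition is invalid.

No — edge (a,h) lies in no bag.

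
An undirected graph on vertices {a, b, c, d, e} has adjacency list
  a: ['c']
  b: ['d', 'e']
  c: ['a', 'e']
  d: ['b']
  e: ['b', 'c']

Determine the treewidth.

A width-1 tree decomposition is:
Bags: B1 = {a, c}  B2 = {c, e}  B3 = {b, e}  B4 = {b, d}
Tree: B1–B2, B2–B3, B3–B4
Every bag has size at most 2, so the width is 2 − 1 = 1 and tw(G) ≤ 1. G has an edge, so its treewidth is at least 1. Combining the bounds, tw(G) = 1.

1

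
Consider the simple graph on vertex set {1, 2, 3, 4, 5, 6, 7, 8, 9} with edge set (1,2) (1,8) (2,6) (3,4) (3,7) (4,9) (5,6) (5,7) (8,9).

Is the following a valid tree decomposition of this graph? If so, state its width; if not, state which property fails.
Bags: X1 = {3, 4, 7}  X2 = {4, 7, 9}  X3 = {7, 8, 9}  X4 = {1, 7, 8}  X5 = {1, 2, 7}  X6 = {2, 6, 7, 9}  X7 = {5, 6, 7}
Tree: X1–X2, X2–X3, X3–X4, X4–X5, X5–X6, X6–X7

A tree decomposition must satisfy three properties: every vertex lies in some bag; for every edge, both endpoints lie together in some bag; and for every vertex, the bags containing it form a connected subtree. Here bags containing vertex 9 are not connected in the tree, so the decomposition is invalid.

No — bags containing vertex 9 are not connected in the tree.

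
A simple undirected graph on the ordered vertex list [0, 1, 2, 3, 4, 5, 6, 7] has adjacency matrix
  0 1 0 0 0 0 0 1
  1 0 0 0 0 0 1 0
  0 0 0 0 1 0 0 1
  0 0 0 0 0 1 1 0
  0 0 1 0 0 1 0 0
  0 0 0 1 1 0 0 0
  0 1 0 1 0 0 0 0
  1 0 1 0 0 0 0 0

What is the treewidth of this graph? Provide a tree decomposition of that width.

Treewidth 2.
Bags: B1 = {1, 3, 6}  B2 = {0, 1, 3}  B3 = {0, 3, 7}  B4 = {2, 3, 7}  B5 = {2, 3, 4}  B6 = {3, 4, 5}
Tree: B1–B2, B2–B3, B3–B4, B4–B5, B5–B6

Each bag holds 3 vertices, so the decomposition has width 2, which upper-bounds the treewidth. For the lower bound, G contains the cycle 3–6–1–0–7–2–4–5–3, so G is not a forest; only forests have treewidth ≤ 1, hence tw(G) ≥ 2. Therefore the treewidth is 2.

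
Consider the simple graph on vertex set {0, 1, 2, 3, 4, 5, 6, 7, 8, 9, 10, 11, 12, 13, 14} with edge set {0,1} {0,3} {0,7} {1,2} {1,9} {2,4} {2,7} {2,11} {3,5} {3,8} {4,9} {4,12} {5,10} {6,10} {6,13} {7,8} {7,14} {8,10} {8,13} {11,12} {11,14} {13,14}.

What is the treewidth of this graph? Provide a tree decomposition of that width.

Treewidth 3.
One optimal decomposition is:
Bags: B1 = {5, 6, 10, 13}  B2 = {5, 8, 10, 13}  B3 = {3, 5, 8, 13}  B4 = {3, 8, 13, 14}  B5 = {3, 7, 8, 14}  B6 = {0, 3, 7, 14}  B7 = {0, 7, 11, 14}  B8 = {0, 2, 7, 11}  B9 = {0, 1, 2, 11}  B10 = {1, 2, 11, 12}  B11 = {1, 2, 4, 12}  B12 = {1, 4, 9, 12}
Tree: B1–B2, B2–B3, B3–B4, B4–B5, B5–B6, B6–B7, B7–B8, B8–B9, B9–B10, B10–B11, B11–B12

Each bag holds 4 vertices, so the decomposition has width 3, which upper-bounds the treewidth. For the lower bound: the 4 vertex sets {5,6,10}, {13}, {8}, {0,3,7,14} are disjoint, each induces a connected subgraph, and every pair is joined by at least one edge of G. Contracting each set to a single vertex therefore yields K_{4} as a minor, and since treewidth is minor-monotone, tw(G) ≥ tw(K_{4}) = 3. Hence tw(G) = 3 exactly.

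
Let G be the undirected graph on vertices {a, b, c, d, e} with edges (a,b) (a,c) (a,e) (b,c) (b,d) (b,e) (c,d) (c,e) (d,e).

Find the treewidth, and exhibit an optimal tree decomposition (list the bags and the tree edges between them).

Treewidth 3.
Bags: B1 = {b, c, d, e}  B2 = {a, b, c, e}
Tree: B1–B2

Every bag has size at most 4, so the width is 4 − 1 = 3 and tw(G) ≤ 3. On the other hand G contains the 4-clique {b, c, d, e}. A clique must lie in a single bag of any decomposition, so no decomposition can have width below 3. Combining the bounds, tw(G) = 3.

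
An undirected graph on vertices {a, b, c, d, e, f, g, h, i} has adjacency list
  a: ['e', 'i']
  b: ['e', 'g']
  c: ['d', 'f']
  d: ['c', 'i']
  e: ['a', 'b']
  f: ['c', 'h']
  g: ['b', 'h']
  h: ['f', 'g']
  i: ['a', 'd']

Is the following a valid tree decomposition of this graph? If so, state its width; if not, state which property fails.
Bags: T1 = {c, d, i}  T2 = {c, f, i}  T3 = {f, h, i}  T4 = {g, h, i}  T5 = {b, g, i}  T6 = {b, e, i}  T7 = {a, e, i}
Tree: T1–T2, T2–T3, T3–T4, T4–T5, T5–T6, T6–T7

Yes; width 2.

Every vertex of G appears in some bag (union = {a, b, c, d, e, f, g, h, i}); every edge is covered by a bag; and for each vertex v the set of bags containing v is connected in the bag tree. The decomposition is therefore valid. The largest bag has 3 vertices, so the width is 2.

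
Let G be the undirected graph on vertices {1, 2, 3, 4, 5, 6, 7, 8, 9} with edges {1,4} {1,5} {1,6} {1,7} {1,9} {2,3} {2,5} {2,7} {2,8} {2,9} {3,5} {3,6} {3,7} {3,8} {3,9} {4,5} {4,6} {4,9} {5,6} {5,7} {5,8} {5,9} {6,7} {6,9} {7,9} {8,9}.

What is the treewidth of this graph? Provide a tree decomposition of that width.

The largest bag has 5 vertices, giving width 4; this decomposition certifies tw(G) ≤ 4. On the other hand G contains the 5-clique {1, 4, 5, 6, 9}. A clique must lie in a single bag of any decomposition, so no decomposition can have width below 4. Therefore the treewidth is 4.

Treewidth 4.
One optimal decomposition is:
Bags: B1 = {3, 5, 6, 7, 9}  B2 = {2, 3, 5, 7, 9}  B3 = {1, 5, 6, 7, 9}  B4 = {2, 3, 5, 8, 9}  B5 = {1, 4, 5, 6, 9}
Tree: B1–B2, B1–B3, B2–B4, B3–B5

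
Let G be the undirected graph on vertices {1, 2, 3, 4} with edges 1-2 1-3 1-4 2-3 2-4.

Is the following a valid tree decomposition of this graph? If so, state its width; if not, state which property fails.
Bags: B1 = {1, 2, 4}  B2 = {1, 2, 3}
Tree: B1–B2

Vertex coverage: the bags together contain {1, 2, 3, 4}, the full vertex set. Edge coverage: each edge of G has both endpoints in at least one bag. Running intersection: for every vertex, the bags containing it form a connected subtree. All three properties hold, so this is a valid tree decomposition of width max|bag| − 1 = 2, and hence tw(G) ≤ 2.

Yes; width 2.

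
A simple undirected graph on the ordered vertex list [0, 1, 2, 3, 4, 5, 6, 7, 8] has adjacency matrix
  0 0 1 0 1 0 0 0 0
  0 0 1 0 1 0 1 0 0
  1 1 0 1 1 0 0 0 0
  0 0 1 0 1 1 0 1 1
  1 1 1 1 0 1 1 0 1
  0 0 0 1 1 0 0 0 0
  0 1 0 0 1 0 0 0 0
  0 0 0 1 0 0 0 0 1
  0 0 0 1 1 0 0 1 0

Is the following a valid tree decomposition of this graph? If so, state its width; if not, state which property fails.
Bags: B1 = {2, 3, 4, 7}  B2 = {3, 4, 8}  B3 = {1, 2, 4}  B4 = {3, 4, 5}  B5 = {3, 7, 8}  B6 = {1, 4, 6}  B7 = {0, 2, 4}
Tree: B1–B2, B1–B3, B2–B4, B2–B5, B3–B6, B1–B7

No — bags containing vertex 7 are not connected in the tree.

A tree decomposition must satisfy three properties: every vertex lies in some bag; for every edge, both endpoints lie together in some bag; and for every vertex, the bags containing it form a connected subtree. Here bags containing vertex 7 are not connected in the tree, so the decomposition is invalid.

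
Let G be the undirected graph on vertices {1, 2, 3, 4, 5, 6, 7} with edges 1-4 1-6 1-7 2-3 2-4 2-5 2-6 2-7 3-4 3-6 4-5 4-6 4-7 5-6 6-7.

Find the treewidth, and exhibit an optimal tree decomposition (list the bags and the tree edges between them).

Each bag holds 4 vertices, so the decomposition has width 3, which upper-bounds the treewidth. For the lower bound, the 4 vertices {1, 4, 6, 7} are pairwise adjacent, and any tree decomposition puts a clique entirely inside one bag — forcing width ≥ 3. Therefore the treewidth is 3.

Treewidth 3.
Bags: B1 = {2, 4, 6, 7}  B2 = {2, 3, 4, 6}  B3 = {2, 4, 5, 6}  B4 = {1, 4, 6, 7}
Tree: B1–B2, B1–B3, B1–B4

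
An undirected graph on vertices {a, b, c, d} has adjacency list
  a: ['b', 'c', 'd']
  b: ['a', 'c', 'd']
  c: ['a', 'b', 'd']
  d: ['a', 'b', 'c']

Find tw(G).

3

A width-3 tree decomposition is:
Bags: B1 = {a, b, c, d}
Tree: (single bag)
With just one bag of size 4, the width is 4 − 1 = 3, so tw(G) ≤ 3. For the lower bound, the 4 vertices {a, b, c, d} are pairwise adjacent, and any tree decomposition puts a clique entirely inside one bag — forcing width ≥ 3. The upper and lower bounds meet at 3, so that is the treewidth.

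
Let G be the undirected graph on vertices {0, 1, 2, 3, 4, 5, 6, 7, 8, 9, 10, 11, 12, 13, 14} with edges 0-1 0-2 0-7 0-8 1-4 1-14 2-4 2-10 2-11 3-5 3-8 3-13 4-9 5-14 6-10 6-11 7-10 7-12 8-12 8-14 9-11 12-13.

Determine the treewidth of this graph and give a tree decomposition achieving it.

Treewidth 3.
One such decomposition:
Bags: B1 = {3, 5, 13, 14}  B2 = {3, 8, 13, 14}  B3 = {8, 12, 13, 14}  B4 = {1, 8, 12, 14}  B5 = {0, 1, 8, 12}  B6 = {0, 1, 7, 12}  B7 = {0, 1, 4, 7}  B8 = {0, 2, 4, 7}  B9 = {2, 4, 7, 10}  B10 = {2, 4, 9, 10}  B11 = {2, 9, 10, 11}  B12 = {6, 9, 10, 11}
Tree: B1–B2, B2–B3, B3–B4, B4–B5, B5–B6, B6–B7, B7–B8, B8–B9, B9–B10, B10–B11, B11–B12

The largest bag has 4 vertices, giving width 3; this decomposition certifies tw(G) ≤ 3. For the lower bound: the 4 vertex sets {3,5,13}, {14}, {8}, {0,1,7,12} are disjoint, each induces a connected subgraph, and every pair is joined by at least one edge of G. Contracting each set to a single vertex therefore yields K_{4} as a minor, and since treewidth is minor-monotone, tw(G) ≥ tw(K_{4}) = 3. Therefore the treewidth is 3.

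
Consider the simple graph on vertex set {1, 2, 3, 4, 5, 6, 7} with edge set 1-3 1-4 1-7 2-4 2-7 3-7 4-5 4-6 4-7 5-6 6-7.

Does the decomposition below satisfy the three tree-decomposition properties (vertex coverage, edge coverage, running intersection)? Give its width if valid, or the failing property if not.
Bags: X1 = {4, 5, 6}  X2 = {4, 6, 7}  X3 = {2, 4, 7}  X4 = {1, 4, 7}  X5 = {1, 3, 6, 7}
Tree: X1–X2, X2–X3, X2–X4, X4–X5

No — bags containing vertex 6 are not connected in the tree.

A tree decomposition must satisfy three properties: every vertex lies in some bag; for every edge, both endpoints lie together in some bag; and for every vertex, the bags containing it form a connected subtree. Here bags containing vertex 6 are not connected in the tree, so the decomposition is invalid.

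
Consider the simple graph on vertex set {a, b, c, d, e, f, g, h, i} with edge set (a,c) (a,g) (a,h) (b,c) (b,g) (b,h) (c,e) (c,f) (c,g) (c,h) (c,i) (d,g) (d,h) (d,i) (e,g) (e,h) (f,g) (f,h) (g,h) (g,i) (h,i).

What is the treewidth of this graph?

A width-3 tree decomposition is:
Bags: B1 = {b, c, g, h}  B2 = {c, g, h, i}  B3 = {d, g, h, i}  B4 = {c, f, g, h}  B5 = {a, c, g, h}  B6 = {c, e, g, h}
Tree: B1–B2, B2–B3, B2–B4, B1–B5, B2–B6
Every bag has size at most 4, so the width is 4 − 1 = 3 and tw(G) ≤ 3. Conversely, {d, g, h, i} is a clique of size 4, and the vertices of any clique must share a bag in every tree decomposition; so some bag has ≥ 4 vertices and tw(G) ≥ 3. Therefore the treewidth is 3.

3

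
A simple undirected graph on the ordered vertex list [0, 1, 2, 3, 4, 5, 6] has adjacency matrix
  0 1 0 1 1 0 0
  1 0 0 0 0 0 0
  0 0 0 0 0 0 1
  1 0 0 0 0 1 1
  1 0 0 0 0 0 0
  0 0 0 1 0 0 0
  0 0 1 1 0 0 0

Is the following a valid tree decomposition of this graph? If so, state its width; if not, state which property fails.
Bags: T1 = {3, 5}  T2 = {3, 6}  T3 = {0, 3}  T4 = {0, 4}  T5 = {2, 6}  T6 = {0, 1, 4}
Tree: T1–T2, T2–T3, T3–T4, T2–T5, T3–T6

A tree decomposition must satisfy three properties: every vertex lies in some bag; for every edge, both endpoints lie together in some bag; and for every vertex, the bags containing it form a connected subtree. Here bags containing vertex 4 are not connected in the tree, so the decomposition is invalid.

No — bags containing vertex 4 are not connected in the tree.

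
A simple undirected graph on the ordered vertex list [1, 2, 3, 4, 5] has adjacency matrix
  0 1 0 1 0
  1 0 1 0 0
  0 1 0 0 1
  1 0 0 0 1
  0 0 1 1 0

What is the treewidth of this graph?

2

A width-2 tree decomposition is:
Bags: B1 = {1, 2, 3}  B2 = {1, 3, 4}  B3 = {3, 4, 5}
Tree: B1–B2, B2–B3
The largest bag has 3 vertices, giving width 2; this decomposition certifies tw(G) ≤ 2. Since 3–2–1–4–5–3 is a cycle in G, G is not acyclic. Forests are exactly the graphs of treewidth ≤ 1, so tw(G) ≥ 2. Combining the bounds, tw(G) = 2.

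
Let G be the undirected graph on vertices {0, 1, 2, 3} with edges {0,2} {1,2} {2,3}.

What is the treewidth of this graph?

A width-1 tree decomposition is:
Bags: B1 = {0, 2}  B2 = {2, 3}  B3 = {1, 2}
Tree: B1–B2, B2–B3
Every bag has size at most 2, so the width is 2 − 1 = 1 and tw(G) ≤ 1. G has an edge, so its treewidth is at least 1. Combining the bounds, tw(G) = 1.

1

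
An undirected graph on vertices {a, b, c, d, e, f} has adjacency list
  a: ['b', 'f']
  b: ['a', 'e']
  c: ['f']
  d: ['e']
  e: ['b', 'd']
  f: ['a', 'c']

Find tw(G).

1

A width-1 tree decomposition is:
Bags: B1 = {c, f}  B2 = {a, f}  B3 = {a, b}  B4 = {b, e}  B5 = {d, e}
Tree: B1–B2, B2–B3, B3–B4, B4–B5
The largest bag has 2 vertices, giving width 1; this decomposition certifies tw(G) ≤ 1. Since G has at least one edge (e.g. c–f), it is not an edgeless graph, so tw(G) ≥ 1. Therefore the treewidth is 1.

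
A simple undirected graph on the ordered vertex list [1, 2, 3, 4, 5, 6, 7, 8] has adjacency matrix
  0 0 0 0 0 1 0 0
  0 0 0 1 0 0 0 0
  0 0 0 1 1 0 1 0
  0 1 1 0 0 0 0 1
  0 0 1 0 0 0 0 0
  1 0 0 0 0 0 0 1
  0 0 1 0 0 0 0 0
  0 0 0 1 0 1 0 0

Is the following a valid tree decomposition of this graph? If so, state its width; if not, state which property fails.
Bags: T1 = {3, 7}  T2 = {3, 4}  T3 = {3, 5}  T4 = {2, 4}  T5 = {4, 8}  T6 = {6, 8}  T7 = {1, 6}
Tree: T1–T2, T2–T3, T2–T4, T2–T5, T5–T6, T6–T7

Every vertex of G appears in some bag (union = {1, 2, 3, 4, 5, 6, 7, 8}); every edge is covered by a bag; and for each vertex v the set of bags containing v is connected in the bag tree. The decomposition is therefore valid. The largest bag has 2 vertices, so the width is 1.

Yes; width 1.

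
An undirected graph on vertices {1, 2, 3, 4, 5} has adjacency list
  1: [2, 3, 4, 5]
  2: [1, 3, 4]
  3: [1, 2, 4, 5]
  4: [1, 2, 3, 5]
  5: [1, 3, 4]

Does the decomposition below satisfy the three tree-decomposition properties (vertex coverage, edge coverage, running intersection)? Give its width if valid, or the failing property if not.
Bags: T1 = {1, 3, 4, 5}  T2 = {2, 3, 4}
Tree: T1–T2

A tree decomposition must satisfy three properties: every vertex lies in some bag; for every edge, both endpoints lie together in some bag; and for every vertex, the bags containing it form a connected subtree. Here edge (1,2) lies in no bag, so the decomposition is invalid.

No — edge (1,2) lies in no bag.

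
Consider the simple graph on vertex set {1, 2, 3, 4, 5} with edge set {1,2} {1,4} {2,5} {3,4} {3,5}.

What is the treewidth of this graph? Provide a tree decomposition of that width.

Each bag holds 3 vertices, so the decomposition has width 2, which upper-bounds the treewidth. The edges 1–4–3–5–2–1 form a cycle, so G is not a tree and its treewidth is at least 2. Hence tw(G) = 2 exactly.

Treewidth 2.
One optimal decomposition is:
Bags: B1 = {1, 3, 4}  B2 = {1, 3, 5}  B3 = {1, 2, 5}
Tree: B1–B2, B2–B3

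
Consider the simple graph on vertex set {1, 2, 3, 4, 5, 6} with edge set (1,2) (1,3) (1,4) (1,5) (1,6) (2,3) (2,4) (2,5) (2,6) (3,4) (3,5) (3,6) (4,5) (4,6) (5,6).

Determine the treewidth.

A width-5 tree decomposition is:
Bags: B1 = {1, 2, 3, 4, 5, 6}
Tree: (single bag)
With just one bag of size 6, the width is 6 − 1 = 5, so tw(G) ≤ 5. Conversely, {1, 2, 3, 4, 5, 6} is a clique of size 6, and the vertices of any clique must share a bag in every tree decomposition; so some bag has ≥ 6 vertices and tw(G) ≥ 5. Therefore the treewidth is 5.

5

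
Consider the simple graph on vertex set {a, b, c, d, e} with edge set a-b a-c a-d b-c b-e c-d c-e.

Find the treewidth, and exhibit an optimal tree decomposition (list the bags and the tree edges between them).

Each bag holds 3 vertices, so the decomposition has width 2, which upper-bounds the treewidth. On the other hand G contains the 3-clique {b, c, e}. A clique must lie in a single bag of any decomposition, so no decomposition can have width below 2. Therefore the treewidth is 2.

Treewidth 2.
Bags: B1 = {a, b, c}  B2 = {b, c, e}  B3 = {a, c, d}
Tree: B1–B2, B1–B3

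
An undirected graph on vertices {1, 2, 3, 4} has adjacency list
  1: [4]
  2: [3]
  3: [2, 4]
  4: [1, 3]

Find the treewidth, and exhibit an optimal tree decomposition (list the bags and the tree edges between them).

Each bag holds 2 vertices, so the decomposition has width 1, which upper-bounds the treewidth. Since G has at least one edge (e.g. 1–4), it is not an edgeless graph, so tw(G) ≥ 1. Combining the bounds, tw(G) = 1.

Treewidth 1.
Bags: B1 = {1, 4}  B2 = {3, 4}  B3 = {2, 3}
Tree: B1–B2, B2–B3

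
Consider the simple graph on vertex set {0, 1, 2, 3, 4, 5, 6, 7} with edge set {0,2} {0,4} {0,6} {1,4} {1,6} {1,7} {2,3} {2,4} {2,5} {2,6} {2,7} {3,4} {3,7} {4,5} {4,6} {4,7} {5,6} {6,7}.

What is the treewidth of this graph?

3

A width-3 tree decomposition is:
Bags: B1 = {2, 4, 6, 7}  B2 = {2, 4, 5, 6}  B3 = {1, 4, 6, 7}  B4 = {2, 3, 4, 7}  B5 = {0, 2, 4, 6}
Tree: B1–B2, B1–B3, B1–B4, B2–B5
Each bag holds 4 vertices, so the decomposition has width 3, which upper-bounds the treewidth. On the other hand G contains the 4-clique {1, 4, 6, 7}. A clique must lie in a single bag of any decomposition, so no decomposition can have width below 3. The upper and lower bounds meet at 3, so that is the treewidth.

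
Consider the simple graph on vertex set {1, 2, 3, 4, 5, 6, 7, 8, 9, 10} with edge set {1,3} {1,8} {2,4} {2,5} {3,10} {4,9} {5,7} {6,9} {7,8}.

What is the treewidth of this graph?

A width-1 tree decomposition is:
Bags: B1 = {6, 9}  B2 = {4, 9}  B3 = {2, 4}  B4 = {2, 5}  B5 = {5, 7}  B6 = {7, 8}  B7 = {1, 8}  B8 = {1, 3}  B9 = {3, 10}
Tree: B1–B2, B2–B3, B3–B4, B4–B5, B5–B6, B6–B7, B7–B8, B8–B9
Each bag holds 2 vertices, so the decomposition has width 1, which upper-bounds the treewidth. Since G has at least one edge (e.g. 6–9), it is not an edgeless graph, so tw(G) ≥ 1. The upper and lower bounds meet at 1, so that is the treewidth.

1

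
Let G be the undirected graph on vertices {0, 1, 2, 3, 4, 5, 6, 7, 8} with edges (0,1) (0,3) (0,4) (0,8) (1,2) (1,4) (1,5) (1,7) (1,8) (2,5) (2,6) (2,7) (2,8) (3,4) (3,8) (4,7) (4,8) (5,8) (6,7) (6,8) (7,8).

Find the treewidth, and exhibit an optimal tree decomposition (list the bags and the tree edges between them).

The largest bag has 4 vertices, giving width 3; this decomposition certifies tw(G) ≤ 3. Conversely, {0, 1, 4, 8} is a clique of size 4, and the vertices of any clique must share a bag in every tree decomposition; so some bag has ≥ 4 vertices and tw(G) ≥ 3. Combining the bounds, tw(G) = 3.

Treewidth 3.
Bags: B1 = {1, 2, 5, 8}  B2 = {1, 2, 7, 8}  B3 = {1, 4, 7, 8}  B4 = {0, 1, 4, 8}  B5 = {2, 6, 7, 8}  B6 = {0, 3, 4, 8}
Tree: B1–B2, B2–B3, B3–B4, B2–B5, B4–B6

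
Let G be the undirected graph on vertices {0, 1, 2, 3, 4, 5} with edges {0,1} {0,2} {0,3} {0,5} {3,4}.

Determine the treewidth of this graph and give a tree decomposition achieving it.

Treewidth 1.
One such decomposition:
Bags: B1 = {3, 4}  B2 = {0, 3}  B3 = {0, 2}  B4 = {0, 5}  B5 = {0, 1}
Tree: B1–B2, B2–B3, B2–B4, B4–B5

Every bag has size at most 2, so the width is 2 − 1 = 1 and tw(G) ≤ 1. Since G has at least one edge (e.g. 4–3), it is not an edgeless graph, so tw(G) ≥ 1. The upper and lower bounds meet at 1, so that is the treewidth.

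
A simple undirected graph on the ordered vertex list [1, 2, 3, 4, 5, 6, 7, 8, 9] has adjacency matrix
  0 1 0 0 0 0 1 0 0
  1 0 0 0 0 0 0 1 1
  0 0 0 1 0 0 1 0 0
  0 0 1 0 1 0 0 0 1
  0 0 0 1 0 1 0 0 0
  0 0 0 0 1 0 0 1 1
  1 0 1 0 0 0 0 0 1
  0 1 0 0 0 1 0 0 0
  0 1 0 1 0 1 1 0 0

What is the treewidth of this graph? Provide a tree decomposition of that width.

Treewidth 3.
One optimal decomposition is:
Bags: B1 = {2, 5, 6, 8}  B2 = {2, 5, 6, 9}  B3 = {2, 4, 5, 9}  B4 = {1, 2, 4, 9}  B5 = {1, 4, 7, 9}  B6 = {1, 3, 4, 7}
Tree: B1–B2, B2–B3, B3–B4, B4–B5, B5–B6

Each bag holds 4 vertices, so the decomposition has width 3, which upper-bounds the treewidth. For the lower bound: the 4 vertex sets {5,6,8}, {2}, {9}, {1,3,4,7} are disjoint, each induces a connected subgraph, and every pair is joined by at least one edge of G. Contracting each set to a single vertex therefore yields K_{4} as a minor, and since treewidth is minor-monotone, tw(G) ≥ tw(K_{4}) = 3. Hence tw(G) = 3 exactly.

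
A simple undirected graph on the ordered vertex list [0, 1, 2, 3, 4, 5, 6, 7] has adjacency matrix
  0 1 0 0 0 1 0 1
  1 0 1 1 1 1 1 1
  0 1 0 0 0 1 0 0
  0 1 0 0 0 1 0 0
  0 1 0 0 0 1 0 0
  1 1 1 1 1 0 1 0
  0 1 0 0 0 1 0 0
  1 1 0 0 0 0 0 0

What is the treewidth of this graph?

2

A width-2 tree decomposition is:
Bags: B1 = {1, 2, 5}  B2 = {1, 3, 5}  B3 = {0, 1, 5}  B4 = {1, 4, 5}  B5 = {1, 5, 6}  B6 = {0, 1, 7}
Tree: B1–B2, B2–B3, B2–B4, B4–B5, B3–B6
Each bag holds 3 vertices, so the decomposition has width 2, which upper-bounds the treewidth. For the lower bound, the 3 vertices {0, 1, 5} are pairwise adjacent, and any tree decomposition puts a clique entirely inside one bag — forcing width ≥ 2. The upper and lower bounds meet at 2, so that is the treewidth.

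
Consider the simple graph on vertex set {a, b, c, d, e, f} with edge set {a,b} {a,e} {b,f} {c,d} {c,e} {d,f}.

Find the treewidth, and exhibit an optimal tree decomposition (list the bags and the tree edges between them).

Each bag holds 3 vertices, so the decomposition has width 2, which upper-bounds the treewidth. Since e–a–b–f–d–c–e is a cycle in G, G is not acyclic. Forests are exactly the graphs of treewidth ≤ 1, so tw(G) ≥ 2. The upper and lower bounds meet at 2, so that is the treewidth.

Treewidth 2.
One such decomposition:
Bags: B1 = {a, b, e}  B2 = {b, e, f}  B3 = {d, e, f}  B4 = {c, d, e}
Tree: B1–B2, B2–B3, B3–B4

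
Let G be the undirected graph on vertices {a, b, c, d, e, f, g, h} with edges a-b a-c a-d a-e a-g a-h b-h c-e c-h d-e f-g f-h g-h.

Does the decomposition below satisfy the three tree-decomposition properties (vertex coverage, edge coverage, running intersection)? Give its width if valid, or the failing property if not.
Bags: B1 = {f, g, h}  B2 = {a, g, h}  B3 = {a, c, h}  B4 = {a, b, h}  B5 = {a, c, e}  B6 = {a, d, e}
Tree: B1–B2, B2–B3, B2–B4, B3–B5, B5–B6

Yes; width 2.

Vertex coverage: the bags together contain {a, b, c, d, e, f, g, h}, the full vertex set. Edge coverage: each edge of G has both endpoints in at least one bag. Running intersection: for every vertex, the bags containing it form a connected subtree. All three properties hold, so this is a valid tree decomposition of width max|bag| − 1 = 2, and hence tw(G) ≤ 2.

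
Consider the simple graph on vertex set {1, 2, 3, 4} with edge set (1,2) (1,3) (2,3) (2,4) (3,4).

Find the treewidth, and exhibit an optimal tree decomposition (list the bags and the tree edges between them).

Treewidth 2.
Bags: B1 = {2, 3, 4}  B2 = {1, 2, 3}
Tree: B1–B2

The largest bag has 3 vertices, giving width 2; this decomposition certifies tw(G) ≤ 2. On the other hand G contains the 3-clique {1, 2, 3}. A clique must lie in a single bag of any decomposition, so no decomposition can have width below 2. Therefore the treewidth is 2.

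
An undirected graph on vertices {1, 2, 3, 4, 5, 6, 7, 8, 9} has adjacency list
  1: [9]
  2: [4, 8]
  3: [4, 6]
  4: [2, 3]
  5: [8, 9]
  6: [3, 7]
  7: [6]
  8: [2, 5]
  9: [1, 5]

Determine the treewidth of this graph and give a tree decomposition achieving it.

Each bag holds 2 vertices, so the decomposition has width 1, which upper-bounds the treewidth. G has an edge, so its treewidth is at least 1. Therefore the treewidth is 1.

Treewidth 1.
One optimal decomposition is:
Bags: B1 = {6, 7}  B2 = {3, 6}  B3 = {3, 4}  B4 = {2, 4}  B5 = {2, 8}  B6 = {5, 8}  B7 = {5, 9}  B8 = {1, 9}
Tree: B1–B2, B2–B3, B3–B4, B4–B5, B5–B6, B6–B7, B7–B8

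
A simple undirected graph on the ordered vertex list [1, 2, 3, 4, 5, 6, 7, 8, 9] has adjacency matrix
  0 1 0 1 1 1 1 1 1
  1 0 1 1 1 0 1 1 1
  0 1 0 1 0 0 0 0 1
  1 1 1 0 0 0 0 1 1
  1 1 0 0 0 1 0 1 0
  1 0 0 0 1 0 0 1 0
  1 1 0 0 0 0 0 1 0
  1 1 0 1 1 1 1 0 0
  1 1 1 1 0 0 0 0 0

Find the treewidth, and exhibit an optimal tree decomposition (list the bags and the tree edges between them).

Treewidth 3.
Bags: B1 = {1, 2, 4, 9}  B2 = {1, 2, 4, 8}  B3 = {1, 2, 7, 8}  B4 = {2, 3, 4, 9}  B5 = {1, 2, 5, 8}  B6 = {1, 5, 6, 8}
Tree: B1–B2, B2–B3, B1–B4, B3–B5, B5–B6

Each bag holds 4 vertices, so the decomposition has width 3, which upper-bounds the treewidth. For the lower bound, the 4 vertices {1, 2, 4, 8} are pairwise adjacent, and any tree decomposition puts a clique entirely inside one bag — forcing width ≥ 3. Hence tw(G) = 3 exactly.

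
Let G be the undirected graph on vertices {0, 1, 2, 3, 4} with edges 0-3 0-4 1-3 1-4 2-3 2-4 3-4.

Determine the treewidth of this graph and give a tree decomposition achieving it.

Each bag holds 3 vertices, so the decomposition has width 2, which upper-bounds the treewidth. On the other hand G contains the 3-clique {0, 3, 4}. A clique must lie in a single bag of any decomposition, so no decomposition can have width below 2. Hence tw(G) = 2 exactly.

Treewidth 2.
One optimal decomposition is:
Bags: B1 = {1, 3, 4}  B2 = {0, 3, 4}  B3 = {2, 3, 4}
Tree: B1–B2, B1–B3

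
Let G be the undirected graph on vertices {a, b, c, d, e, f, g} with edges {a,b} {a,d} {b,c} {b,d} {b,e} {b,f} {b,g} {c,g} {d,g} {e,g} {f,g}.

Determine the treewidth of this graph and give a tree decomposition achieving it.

Treewidth 2.
One optimal decomposition is:
Bags: B1 = {b, e, g}  B2 = {b, c, g}  B3 = {b, d, g}  B4 = {b, f, g}  B5 = {a, b, d}
Tree: B1–B2, B2–B3, B1–B4, B3–B5

Every bag has size at most 3, so the width is 3 − 1 = 2 and tw(G) ≤ 2. Conversely, {b, d, g} is a clique of size 3, and the vertices of any clique must share a bag in every tree decomposition; so some bag has ≥ 3 vertices and tw(G) ≥ 2. Hence tw(G) = 2 exactly.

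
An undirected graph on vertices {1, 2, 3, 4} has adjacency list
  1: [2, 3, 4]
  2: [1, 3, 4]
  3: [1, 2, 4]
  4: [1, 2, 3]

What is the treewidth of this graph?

A width-3 tree decomposition is:
Bags: B1 = {1, 2, 3, 4}
Tree: (single bag)
A single bag containing all 4 vertices is trivially a valid decomposition of width 3. On the other hand G contains the 4-clique {1, 2, 3, 4}. A clique must lie in a single bag of any decomposition, so no decomposition can have width below 3. Therefore the treewidth is 3.

3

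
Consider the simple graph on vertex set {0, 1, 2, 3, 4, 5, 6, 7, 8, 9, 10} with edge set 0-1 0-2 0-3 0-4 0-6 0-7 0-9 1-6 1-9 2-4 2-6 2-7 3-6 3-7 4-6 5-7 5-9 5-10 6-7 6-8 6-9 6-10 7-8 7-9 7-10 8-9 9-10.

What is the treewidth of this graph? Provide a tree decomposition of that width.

Treewidth 3.
One optimal decomposition is:
Bags: B1 = {0, 6, 7, 9}  B2 = {6, 7, 9, 10}  B3 = {0, 3, 6, 7}  B4 = {0, 2, 6, 7}  B5 = {0, 2, 4, 6}  B6 = {0, 1, 6, 9}  B7 = {6, 7, 8, 9}  B8 = {5, 7, 9, 10}
Tree: B1–B2, B1–B3, B3–B4, B4–B5, B1–B6, B1–B7, B2–B8

Every bag has size at most 4, so the width is 4 − 1 = 3 and tw(G) ≤ 3. On the other hand G contains the 4-clique {5, 7, 9, 10}. A clique must lie in a single bag of any decomposition, so no decomposition can have width below 3. Therefore the treewidth is 3.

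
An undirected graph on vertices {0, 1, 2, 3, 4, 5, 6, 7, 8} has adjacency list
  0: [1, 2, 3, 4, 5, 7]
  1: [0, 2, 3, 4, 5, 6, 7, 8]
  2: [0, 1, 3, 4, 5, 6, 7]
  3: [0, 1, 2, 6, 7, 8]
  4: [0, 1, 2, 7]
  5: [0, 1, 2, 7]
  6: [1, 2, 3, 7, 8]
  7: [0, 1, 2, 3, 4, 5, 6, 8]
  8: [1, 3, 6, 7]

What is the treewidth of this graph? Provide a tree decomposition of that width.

Treewidth 4.
Bags: B1 = {0, 1, 2, 4, 7}  B2 = {0, 1, 2, 5, 7}  B3 = {0, 1, 2, 3, 7}  B4 = {1, 2, 3, 6, 7}  B5 = {1, 3, 6, 7, 8}
Tree: B1–B2, B1–B3, B3–B4, B4–B5

The largest bag has 5 vertices, giving width 4; this decomposition certifies tw(G) ≤ 4. For the lower bound, the 5 vertices {1, 3, 6, 7, 8} are pairwise adjacent, and any tree decomposition puts a clique entirely inside one bag — forcing width ≥ 4. Combining the bounds, tw(G) = 4.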